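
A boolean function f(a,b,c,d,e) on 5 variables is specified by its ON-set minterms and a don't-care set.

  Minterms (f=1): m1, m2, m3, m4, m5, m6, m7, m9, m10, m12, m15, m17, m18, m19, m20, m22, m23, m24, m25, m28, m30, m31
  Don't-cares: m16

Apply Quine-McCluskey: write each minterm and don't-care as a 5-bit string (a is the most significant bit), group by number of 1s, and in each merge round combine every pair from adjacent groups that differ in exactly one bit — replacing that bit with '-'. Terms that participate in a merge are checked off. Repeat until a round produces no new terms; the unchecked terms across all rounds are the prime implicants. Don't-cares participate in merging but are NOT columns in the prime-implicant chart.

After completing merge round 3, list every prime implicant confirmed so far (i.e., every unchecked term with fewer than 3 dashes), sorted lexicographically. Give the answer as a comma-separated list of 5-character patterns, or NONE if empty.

--001, --100, --111, -00-1, -01-0, 0-010, 00--1, 001--, 1--00, 1-00-, 1-1-0, 1-11-, 10--0, 100--

size-2^0 implicants → 00001(✓)  00010(✓)  00011(✓)  00100(✓)  00101(✓)  00110(✓)  00111(✓)  01001(✓)  01010(✓)  01100(✓)  01111(✓)  10000(✓)  10001(✓)  10010(✓)  10011(✓)  10100(✓)  10110(✓)  10111(✓)  11000(✓)  11001(✓)  11100(✓)  11110(✓)  11111(✓)
size-2^1 implicants → -0001(✓)  -0010(✓)  -0011(✓)  -0100(✓)  -0110(✓)  -0111(✓)  -1001(✓)  -1100(✓)  -1111(✓)  0-001(✓)  0-010  0-100(✓)  0-111(✓)  00-01(✓)  00-10(✓)  00-11(✓)  000-1(✓)  0001-(✓)  001-0(✓)  001-1(✓)  0010-(✓)  0011-(✓)  1-000(✓)  1-001(✓)  1-100(✓)  1-110(✓)  1-111(✓)  10-00(✓)  10-10(✓)  10-11(✓)  100-0(✓)  100-1(✓)  1000-(✓)  1001-(✓)  101-0(✓)  1011-(✓)  11-00(✓)  1100-(✓)  111-0(✓)  1111-(✓)
size-2^2 implicants → --001  --100  --111  -0-10(✓)  -0-11(✓)  -00-1  -001-(✓)  -01-0  -011-(✓)  00--1  00-1-(✓)  001--  1--00  1-00-  1-1-0  1-11-  10--0  10-1-(✓)  100--
size-2^3 implicants → -0-1-
Unchecked terms (primes): --001, --100, --111, -0-1-, -00-1, -01-0, 0-010, 00--1, 001--, 1--00, 1-00-, 1-1-0, 1-11-, 10--0, 100--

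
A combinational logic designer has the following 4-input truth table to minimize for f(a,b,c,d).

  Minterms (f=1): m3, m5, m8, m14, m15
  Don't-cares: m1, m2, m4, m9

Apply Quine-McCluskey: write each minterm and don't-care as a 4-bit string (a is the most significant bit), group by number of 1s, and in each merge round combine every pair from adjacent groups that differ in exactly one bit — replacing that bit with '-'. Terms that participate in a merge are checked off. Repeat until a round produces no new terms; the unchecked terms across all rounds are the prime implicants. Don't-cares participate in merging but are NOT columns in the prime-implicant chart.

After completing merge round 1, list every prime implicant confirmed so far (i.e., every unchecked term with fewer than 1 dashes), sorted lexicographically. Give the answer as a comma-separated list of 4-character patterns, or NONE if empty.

NONE

[col 0] 0001*, 0010*, 0011*, 0100*, 0101*, 1000*, 1001*, 1110*, 1111*
[col 1] -001, 0-01, 00-1, 001-, 010-, 100-, 111-
Prime implicants: -001, 0-01, 00-1, 001-, 010-, 100-, 111-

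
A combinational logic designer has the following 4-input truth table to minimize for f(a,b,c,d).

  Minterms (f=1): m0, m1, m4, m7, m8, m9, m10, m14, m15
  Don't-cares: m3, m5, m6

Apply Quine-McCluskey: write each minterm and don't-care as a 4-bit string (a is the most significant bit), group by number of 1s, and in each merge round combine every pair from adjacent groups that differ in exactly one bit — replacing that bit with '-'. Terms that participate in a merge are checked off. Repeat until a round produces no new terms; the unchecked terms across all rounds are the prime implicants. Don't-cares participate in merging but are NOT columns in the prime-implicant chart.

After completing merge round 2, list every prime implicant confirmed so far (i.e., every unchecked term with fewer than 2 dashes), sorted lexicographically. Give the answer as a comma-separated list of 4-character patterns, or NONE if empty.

size-2^0 implicants → 0000(✓)  0001(✓)  0011(✓)  0100(✓)  0101(✓)  0110(✓)  0111(✓)  1000(✓)  1001(✓)  1010(✓)  1110(✓)  1111(✓)
size-2^1 implicants → -000(✓)  -001(✓)  -110(✓)  -111(✓)  0-00(✓)  0-01(✓)  0-11(✓)  00-1(✓)  000-(✓)  01-0(✓)  01-1(✓)  010-(✓)  011-(✓)  1-10  10-0  100-(✓)  111-(✓)
size-2^2 implicants → -00-  -11-  0--1  0-0-  01--
Unchecked terms (primes): -00-, -11-, 0--1, 0-0-, 01--, 1-10, 10-0

1-10, 10-0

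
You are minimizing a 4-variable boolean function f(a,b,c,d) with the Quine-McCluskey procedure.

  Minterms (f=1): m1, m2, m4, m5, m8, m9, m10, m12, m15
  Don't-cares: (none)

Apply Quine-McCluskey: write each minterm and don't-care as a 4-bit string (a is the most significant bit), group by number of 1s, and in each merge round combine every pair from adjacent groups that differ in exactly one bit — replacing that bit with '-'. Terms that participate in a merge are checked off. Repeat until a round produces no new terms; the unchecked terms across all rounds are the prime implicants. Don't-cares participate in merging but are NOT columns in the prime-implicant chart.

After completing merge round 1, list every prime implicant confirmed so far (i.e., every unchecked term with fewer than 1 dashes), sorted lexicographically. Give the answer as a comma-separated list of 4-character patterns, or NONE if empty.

[col 0] 0001*, 0010*, 0100*, 0101*, 1000*, 1001*, 1010*, 1100*, 1111
[col 1] -001, -010, -100, 0-01, 010-, 1-00, 10-0, 100-
Prime implicants: -001, -010, -100, 0-01, 010-, 1-00, 10-0, 100-, 1111

1111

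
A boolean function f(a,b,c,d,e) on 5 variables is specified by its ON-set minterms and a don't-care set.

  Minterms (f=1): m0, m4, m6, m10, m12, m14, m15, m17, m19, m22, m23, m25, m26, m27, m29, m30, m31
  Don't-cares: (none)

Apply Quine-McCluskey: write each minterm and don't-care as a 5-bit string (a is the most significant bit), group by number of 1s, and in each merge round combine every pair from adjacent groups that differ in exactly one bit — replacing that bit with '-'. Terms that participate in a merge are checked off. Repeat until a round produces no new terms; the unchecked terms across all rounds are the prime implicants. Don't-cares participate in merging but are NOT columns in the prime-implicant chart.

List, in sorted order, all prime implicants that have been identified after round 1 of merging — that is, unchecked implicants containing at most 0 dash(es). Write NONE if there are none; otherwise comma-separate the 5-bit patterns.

NONE

[col 0] 00000*, 00100*, 00110*, 01010*, 01100*, 01110*, 01111*, 10001*, 10011*, 10110*, 10111*, 11001*, 11010*, 11011*, 11101*, 11110*, 11111*
[col 1] -0110*, -1010*, -1110*, -1111*, 0-100*, 0-110*, 00-00, 001-0*, 01-10*, 011-0*, 0111-*, 1-001*, 1-011*, 1-110*, 1-111*, 10-11*, 100-1*, 1011-*, 11-01*, 11-10*, 11-11*, 110-1*, 1101-*, 111-1*, 1111-*
[col 2] --110, -1-10, -111-, 0-1-0, 1--11, 1-0-1, 1-11-, 11--1, 11-1-
Prime implicants: --110, -1-10, -111-, 0-1-0, 00-00, 1--11, 1-0-1, 1-11-, 11--1, 11-1-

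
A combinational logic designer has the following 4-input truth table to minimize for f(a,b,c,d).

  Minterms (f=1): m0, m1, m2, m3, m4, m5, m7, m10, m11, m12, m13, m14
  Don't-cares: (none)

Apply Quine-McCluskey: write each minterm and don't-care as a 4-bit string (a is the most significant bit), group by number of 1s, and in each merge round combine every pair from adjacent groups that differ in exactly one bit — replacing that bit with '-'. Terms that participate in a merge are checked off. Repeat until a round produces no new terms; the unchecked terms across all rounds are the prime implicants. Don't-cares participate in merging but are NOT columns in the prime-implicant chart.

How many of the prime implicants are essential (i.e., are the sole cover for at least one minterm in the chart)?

3

[col 0] 0000*, 0001*, 0010*, 0011*, 0100*, 0101*, 0111*, 1010*, 1011*, 1100*, 1101*, 1110*
[col 1] -010*, -011*, -100*, -101*, 0-00*, 0-01*, 0-11*, 00-0*, 00-1*, 000-*, 001-*, 01-1*, 010-*, 1-10, 101-*, 11-0, 110-*
[col 2] -01-, -10-, 0--1, 0-0-, 00--
Prime implicants: -01-, -10-, 0--1, 0-0-, 00--, 1-10, 11-0
PI chart (minterm → PIs covering it):
  0 | 0-0-,00--
  1 | 0--1,0-0-,00--
  2 | -01-,00--
  3 | -01-,0--1,00--
  4 | -10-,0-0-
  5 | -10-,0--1,0-0-
  7 | 0--1  (sole → essential)
  10 | -01-,1-10
  11 | -01-  (sole → essential)
  12 | -10-,11-0
  13 | -10-  (sole → essential)
  14 | 1-10,11-0
Essential prime implicants: -01-, -10-, 0--1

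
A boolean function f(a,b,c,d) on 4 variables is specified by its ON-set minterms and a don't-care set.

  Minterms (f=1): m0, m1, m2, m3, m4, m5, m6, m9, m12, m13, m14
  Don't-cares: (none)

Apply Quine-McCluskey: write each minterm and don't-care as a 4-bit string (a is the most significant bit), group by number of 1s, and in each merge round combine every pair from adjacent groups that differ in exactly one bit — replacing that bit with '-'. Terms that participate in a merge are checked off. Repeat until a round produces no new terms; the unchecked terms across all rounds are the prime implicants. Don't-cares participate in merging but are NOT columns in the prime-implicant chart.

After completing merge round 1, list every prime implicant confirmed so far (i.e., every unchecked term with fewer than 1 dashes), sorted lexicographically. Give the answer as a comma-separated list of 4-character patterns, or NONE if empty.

NONE

Round 0: 0000✓ 0001✓ 0010✓ 0011✓ 0100✓ 0101✓ 0110✓ 1001✓ 1100✓ 1101✓ 1110✓
Round 1: -001✓ -100✓ -101✓ -110✓ 0-00✓ 0-01✓ 0-10✓ 00-0✓ 00-1✓ 000-✓ 001-✓ 01-0✓ 010-✓ 1-01✓ 11-0✓ 110-✓
Round 2: --01 -1-0 -10- 0--0 0-0- 00--
PIs = {--01, -1-0, -10-, 0--0, 0-0-, 00--}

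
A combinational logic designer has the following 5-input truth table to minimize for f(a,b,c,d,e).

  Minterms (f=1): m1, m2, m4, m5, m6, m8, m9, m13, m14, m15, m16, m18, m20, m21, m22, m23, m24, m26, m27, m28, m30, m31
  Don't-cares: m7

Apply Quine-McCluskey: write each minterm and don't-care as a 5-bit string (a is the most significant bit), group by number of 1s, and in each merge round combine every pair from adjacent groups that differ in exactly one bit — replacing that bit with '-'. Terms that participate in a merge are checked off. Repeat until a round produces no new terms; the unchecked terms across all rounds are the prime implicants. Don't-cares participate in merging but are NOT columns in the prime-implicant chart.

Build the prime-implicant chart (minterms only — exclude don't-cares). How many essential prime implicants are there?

[col 0] 00001*, 00010*, 00100*, 00101*, 00110*, 00111*, 01000*, 01001*, 01101*, 01110*, 01111*, 10000*, 10010*, 10100*, 10101*, 10110*, 10111*, 11000*, 11010*, 11011*, 11100*, 11110*, 11111*
[col 1] -0010*, -0100*, -0101*, -0110*, -0111*, -1000, -1110*, -1111*, 0-001*, 0-101*, 0-110*, 0-111*, 00-01*, 00-10*, 001-0*, 001-1*, 0010-*, 0011-*, 01-01*, 0100-, 011-1*, 0111-*, 1-000*, 1-010*, 1-100*, 1-110*, 1-111*, 10-00*, 10-10*, 100-0*, 101-0*, 101-1*, 1010-*, 1011-*, 11-00*, 11-10*, 11-11*, 110-0*, 1101-*, 111-0*, 1111-*
[col 2] --110*, --111*, -0-10, -01-0*, -01-1*, -010-*, -011-*, -111-*, 0--01, 0-1-1, 0-11-*, 001--*, 1--00*, 1--10*, 1-0-0*, 1-1-0*, 1-11-*, 10--0*, 101--*, 11--0*, 11-1-
[col 3] --11-, -01--, 1---0
Prime implicants: --11-, -0-10, -01--, -1000, 0--01, 0-1-1, 0100-, 1---0, 11-1-
PI chart (minterm → PIs covering it):
  1 | 0--01  (sole → essential)
  2 | -0-10  (sole → essential)
  4 | -01--  (sole → essential)
  5 | -01--,0--01,0-1-1
  6 | --11-,-0-10,-01--
  8 | -1000,0100-
  9 | 0--01,0100-
  13 | 0--01,0-1-1
  14 | --11-  (sole → essential)
  15 | --11-,0-1-1
  16 | 1---0  (sole → essential)
  18 | -0-10,1---0
  20 | -01--,1---0
  21 | -01--  (sole → essential)
  22 | --11-,-0-10,-01--,1---0
  23 | --11-,-01--
  24 | -1000,1---0
  26 | 1---0,11-1-
  27 | 11-1-  (sole → essential)
  28 | 1---0  (sole → essential)
  30 | --11-,1---0,11-1-
  31 | --11-,11-1-
Essential prime implicants: --11-, -0-10, -01--, 0--01, 1---0, 11-1-

6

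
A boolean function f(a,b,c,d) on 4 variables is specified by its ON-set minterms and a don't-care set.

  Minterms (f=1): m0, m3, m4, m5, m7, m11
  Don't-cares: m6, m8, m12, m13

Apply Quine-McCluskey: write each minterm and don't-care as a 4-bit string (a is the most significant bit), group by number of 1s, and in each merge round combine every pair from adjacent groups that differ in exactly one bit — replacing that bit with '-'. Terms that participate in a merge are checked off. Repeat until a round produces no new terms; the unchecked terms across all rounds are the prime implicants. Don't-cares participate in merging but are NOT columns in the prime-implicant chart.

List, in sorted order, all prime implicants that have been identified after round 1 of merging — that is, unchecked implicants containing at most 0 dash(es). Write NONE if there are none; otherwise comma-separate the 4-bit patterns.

NONE

size-2^0 implicants → 0000(✓)  0011(✓)  0100(✓)  0101(✓)  0110(✓)  0111(✓)  1000(✓)  1011(✓)  1100(✓)  1101(✓)
size-2^1 implicants → -000(✓)  -011  -100(✓)  -101(✓)  0-00(✓)  0-11  01-0(✓)  01-1(✓)  010-(✓)  011-(✓)  1-00(✓)  110-(✓)
size-2^2 implicants → --00  -10-  01--
Unchecked terms (primes): --00, -011, -10-, 0-11, 01--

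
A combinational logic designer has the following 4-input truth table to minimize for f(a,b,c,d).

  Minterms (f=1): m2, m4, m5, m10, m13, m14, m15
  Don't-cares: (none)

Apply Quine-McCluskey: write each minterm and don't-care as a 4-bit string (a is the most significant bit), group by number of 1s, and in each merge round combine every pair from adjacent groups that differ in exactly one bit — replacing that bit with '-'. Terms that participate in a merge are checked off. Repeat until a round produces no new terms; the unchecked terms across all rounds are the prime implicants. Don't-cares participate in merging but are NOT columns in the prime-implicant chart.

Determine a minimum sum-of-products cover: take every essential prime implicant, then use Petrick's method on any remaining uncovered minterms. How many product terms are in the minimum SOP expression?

[col 0] 0010*, 0100*, 0101*, 1010*, 1101*, 1110*, 1111*
[col 1] -010, -101, 010-, 1-10, 11-1, 111-
Prime implicants: -010, -101, 010-, 1-10, 11-1, 111-
PI chart (minterm → PIs covering it):
  2 | -010  (sole → essential)
  4 | 010-  (sole → essential)
  5 | -101,010-
  10 | -010,1-10
  13 | -101,11-1
  14 | 1-10,111-
  15 | 11-1,111-
Essential prime implicants: -010, 010-
Petrick residual → -101, 111-
Minimum SOP uses 4 PIs: b'cd' + bc'd + a'bc' + abc

4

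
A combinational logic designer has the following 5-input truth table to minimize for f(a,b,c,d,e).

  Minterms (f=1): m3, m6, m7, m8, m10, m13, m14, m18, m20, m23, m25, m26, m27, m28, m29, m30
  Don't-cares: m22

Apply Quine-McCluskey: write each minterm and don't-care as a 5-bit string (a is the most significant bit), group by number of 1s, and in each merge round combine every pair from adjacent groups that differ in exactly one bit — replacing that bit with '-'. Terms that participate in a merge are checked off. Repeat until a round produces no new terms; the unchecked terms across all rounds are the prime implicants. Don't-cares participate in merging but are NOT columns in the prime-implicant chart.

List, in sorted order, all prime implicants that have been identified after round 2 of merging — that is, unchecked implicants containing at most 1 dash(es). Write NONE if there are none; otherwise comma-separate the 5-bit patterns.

-1101, 00-11, 010-0, 11-01, 110-1, 1101-, 1110-

size-2^0 implicants → 00011(✓)  00110(✓)  00111(✓)  01000(✓)  01010(✓)  01101(✓)  01110(✓)  10010(✓)  10100(✓)  10110(✓)  10111(✓)  11001(✓)  11010(✓)  11011(✓)  11100(✓)  11101(✓)  11110(✓)
size-2^1 implicants → -0110(✓)  -0111(✓)  -1010(✓)  -1101  -1110(✓)  0-110(✓)  00-11  0011-(✓)  01-10(✓)  010-0  1-010(✓)  1-100(✓)  1-110(✓)  10-10(✓)  101-0(✓)  1011-(✓)  11-01  11-10(✓)  110-1  1101-  111-0(✓)  1110-
size-2^2 implicants → --110  -011-  -1-10  1--10  1-1-0
Unchecked terms (primes): --110, -011-, -1-10, -1101, 00-11, 010-0, 1--10, 1-1-0, 11-01, 110-1, 1101-, 1110-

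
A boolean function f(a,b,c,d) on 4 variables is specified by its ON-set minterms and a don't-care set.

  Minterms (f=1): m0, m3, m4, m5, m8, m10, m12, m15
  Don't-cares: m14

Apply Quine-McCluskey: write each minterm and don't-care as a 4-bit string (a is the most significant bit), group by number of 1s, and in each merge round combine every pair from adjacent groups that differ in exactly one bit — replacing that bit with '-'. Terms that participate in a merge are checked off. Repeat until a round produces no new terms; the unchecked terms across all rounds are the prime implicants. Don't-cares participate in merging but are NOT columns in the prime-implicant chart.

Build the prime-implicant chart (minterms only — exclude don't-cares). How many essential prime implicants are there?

[col 0] 0000*, 0011, 0100*, 0101*, 1000*, 1010*, 1100*, 1110*, 1111*
[col 1] -000*, -100*, 0-00*, 010-, 1-00*, 1-10*, 10-0*, 11-0*, 111-
[col 2] --00, 1--0
Prime implicants: --00, 0011, 010-, 1--0, 111-
PI chart (minterm → PIs covering it):
  0 | --00  (sole → essential)
  3 | 0011  (sole → essential)
  4 | --00,010-
  5 | 010-  (sole → essential)
  8 | --00,1--0
  10 | 1--0  (sole → essential)
  12 | --00,1--0
  15 | 111-  (sole → essential)
Essential prime implicants: --00, 0011, 010-, 1--0, 111-

5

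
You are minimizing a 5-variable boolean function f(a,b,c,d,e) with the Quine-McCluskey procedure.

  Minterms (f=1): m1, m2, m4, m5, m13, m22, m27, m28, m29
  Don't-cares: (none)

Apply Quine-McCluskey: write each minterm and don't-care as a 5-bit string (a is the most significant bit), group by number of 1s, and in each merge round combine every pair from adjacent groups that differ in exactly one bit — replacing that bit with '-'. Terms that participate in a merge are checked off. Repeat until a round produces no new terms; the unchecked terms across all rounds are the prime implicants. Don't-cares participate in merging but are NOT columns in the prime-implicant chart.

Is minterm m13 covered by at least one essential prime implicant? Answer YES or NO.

Round 0: 00001✓ 00010 00100✓ 00101✓ 01101✓ 10110 11011 11100✓ 11101✓
Round 1: -1101 0-101 00-01 0010- 1110-
PIs = {-1101, 0-101, 00-01, 00010, 0010-, 10110, 11011, 1110-}
Coverage chart:
  m1: 00-01 ←essential
  m2: 00010 ←essential
  m4: 0010- ←essential
  m5: 0-101,00-01,0010-
  m13: -1101,0-101
  m22: 10110 ←essential
  m27: 11011 ←essential
  m28: 1110- ←essential
  m29: -1101,1110-
Essential: 00-01, 00010, 0010-, 10110, 11011, 1110-

NO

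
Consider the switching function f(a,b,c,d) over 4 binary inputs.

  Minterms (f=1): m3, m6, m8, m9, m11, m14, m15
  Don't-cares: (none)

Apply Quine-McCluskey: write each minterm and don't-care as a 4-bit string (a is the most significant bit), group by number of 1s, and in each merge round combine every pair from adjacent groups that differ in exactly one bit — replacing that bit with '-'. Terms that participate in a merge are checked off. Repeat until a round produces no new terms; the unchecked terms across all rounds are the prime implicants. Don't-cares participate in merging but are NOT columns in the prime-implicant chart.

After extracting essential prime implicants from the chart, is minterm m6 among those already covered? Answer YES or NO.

YES

[col 0] 0011*, 0110*, 1000*, 1001*, 1011*, 1110*, 1111*
[col 1] -011, -110, 1-11, 10-1, 100-, 111-
Prime implicants: -011, -110, 1-11, 10-1, 100-, 111-
PI chart (minterm → PIs covering it):
  3 | -011  (sole → essential)
  6 | -110  (sole → essential)
  8 | 100-  (sole → essential)
  9 | 10-1,100-
  11 | -011,1-11,10-1
  14 | -110,111-
  15 | 1-11,111-
Essential prime implicants: -011, -110, 100-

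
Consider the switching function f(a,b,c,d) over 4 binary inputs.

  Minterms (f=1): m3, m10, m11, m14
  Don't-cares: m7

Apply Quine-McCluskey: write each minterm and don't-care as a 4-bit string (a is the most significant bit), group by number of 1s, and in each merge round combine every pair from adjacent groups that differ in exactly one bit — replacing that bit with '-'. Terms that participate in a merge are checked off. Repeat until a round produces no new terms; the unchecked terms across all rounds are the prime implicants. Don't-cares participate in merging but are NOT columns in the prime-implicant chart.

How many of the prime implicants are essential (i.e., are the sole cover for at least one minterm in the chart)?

1

[col 0] 0011*, 0111*, 1010*, 1011*, 1110*
[col 1] -011, 0-11, 1-10, 101-
Prime implicants: -011, 0-11, 1-10, 101-
PI chart (minterm → PIs covering it):
  3 | -011,0-11
  10 | 1-10,101-
  11 | -011,101-
  14 | 1-10  (sole → essential)
Essential prime implicants: 1-10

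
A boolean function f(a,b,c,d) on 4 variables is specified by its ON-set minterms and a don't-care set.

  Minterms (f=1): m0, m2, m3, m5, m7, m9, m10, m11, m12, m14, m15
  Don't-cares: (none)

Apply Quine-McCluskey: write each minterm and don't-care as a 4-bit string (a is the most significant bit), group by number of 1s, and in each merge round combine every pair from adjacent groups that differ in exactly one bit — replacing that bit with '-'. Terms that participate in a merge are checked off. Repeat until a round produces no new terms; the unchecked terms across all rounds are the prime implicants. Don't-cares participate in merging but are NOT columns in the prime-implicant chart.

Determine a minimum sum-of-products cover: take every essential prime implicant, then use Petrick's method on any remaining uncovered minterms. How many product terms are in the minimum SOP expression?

6

Round 0: 0000✓ 0010✓ 0011✓ 0101✓ 0111✓ 1001✓ 1010✓ 1011✓ 1100✓ 1110✓ 1111✓
Round 1: -010✓ -011✓ -111✓ 0-11✓ 00-0 001-✓ 01-1 1-10✓ 1-11✓ 10-1 101-✓ 11-0 111-✓
Round 2: --11 -01- 1-1-
PIs = {--11, -01-, 00-0, 01-1, 1-1-, 10-1, 11-0}
Coverage chart:
  m0: 00-0 ←essential
  m2: -01-,00-0
  m3: --11,-01-
  m5: 01-1 ←essential
  m7: --11,01-1
  m9: 10-1 ←essential
  m10: -01-,1-1-
  m11: --11,-01-,1-1-,10-1
  m12: 11-0 ←essential
  m14: 1-1-,11-0
  m15: --11,1-1-
Essential: 00-0, 01-1, 10-1, 11-0
Petrick residual → --11, -01-
Min cover (6 terms): cd + b'c + a'b'd' + a'bd + ab'd + abd'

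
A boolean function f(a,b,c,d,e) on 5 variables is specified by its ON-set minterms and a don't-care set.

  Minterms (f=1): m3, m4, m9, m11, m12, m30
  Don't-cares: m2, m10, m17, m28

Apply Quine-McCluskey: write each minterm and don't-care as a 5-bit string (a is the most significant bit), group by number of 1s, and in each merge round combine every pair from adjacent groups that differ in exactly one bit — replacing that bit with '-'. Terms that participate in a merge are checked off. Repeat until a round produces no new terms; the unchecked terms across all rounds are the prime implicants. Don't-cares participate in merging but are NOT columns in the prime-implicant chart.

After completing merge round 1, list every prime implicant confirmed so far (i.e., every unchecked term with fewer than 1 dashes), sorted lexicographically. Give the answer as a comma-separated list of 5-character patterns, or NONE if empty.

10001

size-2^0 implicants → 00010(✓)  00011(✓)  00100(✓)  01001(✓)  01010(✓)  01011(✓)  01100(✓)  10001  11100(✓)  11110(✓)
size-2^1 implicants → -1100  0-010(✓)  0-011(✓)  0-100  0001-(✓)  010-1  0101-(✓)  111-0
size-2^2 implicants → 0-01-
Unchecked terms (primes): -1100, 0-01-, 0-100, 010-1, 10001, 111-0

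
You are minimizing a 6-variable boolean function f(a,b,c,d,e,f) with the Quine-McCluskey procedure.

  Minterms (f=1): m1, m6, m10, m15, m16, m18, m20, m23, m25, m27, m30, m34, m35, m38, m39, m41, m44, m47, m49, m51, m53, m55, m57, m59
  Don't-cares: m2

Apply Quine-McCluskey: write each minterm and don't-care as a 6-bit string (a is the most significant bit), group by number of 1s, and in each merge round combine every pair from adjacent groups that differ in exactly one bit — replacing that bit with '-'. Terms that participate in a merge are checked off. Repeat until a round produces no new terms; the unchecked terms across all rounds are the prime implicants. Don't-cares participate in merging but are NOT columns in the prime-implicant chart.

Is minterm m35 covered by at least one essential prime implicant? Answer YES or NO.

size-2^0 implicants → 000001  000010(✓)  000110(✓)  001010(✓)  001111(✓)  010000(✓)  010010(✓)  010100(✓)  010111(✓)  011001(✓)  011011(✓)  011110  100010(✓)  100011(✓)  100110(✓)  100111(✓)  101001(✓)  101100  101111(✓)  110001(✓)  110011(✓)  110101(✓)  110111(✓)  111001(✓)  111011(✓)
size-2^1 implicants → -00010(✓)  -00110(✓)  -01111  -10111  -11001(✓)  -11011(✓)  0-0010  00-010  000-10(✓)  010-00  0100-0  0110-1(✓)  1-0011(✓)  1-0111(✓)  1-1001  10-111  100-10(✓)  100-11(✓)  10001-(✓)  10011-(✓)  11-001(✓)  11-011(✓)  110-01(✓)  110-11(✓)  1100-1(✓)  1101-1(✓)  1110-1(✓)
size-2^2 implicants → -00-10  -110-1  1-0-11  100-1-  11-0-1  110--1
Unchecked terms (primes): -00-10, -01111, -10111, -110-1, 0-0010, 00-010, 000001, 010-00, 0100-0, 011110, 1-0-11, 1-1001, 10-111, 100-1-, 101100, 11-0-1, 110--1
Minterm coverage:
  m1 ⊆ 000001 [E]
  m6 ⊆ -00-10 [E]
  m10 ⊆ 00-010 [E]
  m15 ⊆ -01111 [E]
  m16 ⊆ 010-00,0100-0
  m18 ⊆ 0-0010,0100-0
  m20 ⊆ 010-00 [E]
  m23 ⊆ -10111 [E]
  m25 ⊆ -110-1 [E]
  m27 ⊆ -110-1 [E]
  m30 ⊆ 011110 [E]
  m34 ⊆ -00-10,100-1-
  m35 ⊆ 1-0-11,100-1-
  m38 ⊆ -00-10,100-1-
  m39 ⊆ 1-0-11,10-111,100-1-
  m41 ⊆ 1-1001 [E]
  m44 ⊆ 101100 [E]
  m47 ⊆ -01111,10-111
  m49 ⊆ 11-0-1,110--1
  m51 ⊆ 1-0-11,11-0-1,110--1
  m53 ⊆ 110--1 [E]
  m55 ⊆ -10111,1-0-11,110--1
  m57 ⊆ -110-1,1-1001,11-0-1
  m59 ⊆ -110-1,11-0-1
E = {-00-10, -01111, -10111, -110-1, 00-010, 000001, 010-00, 011110, 1-1001, 101100, 110--1}

NO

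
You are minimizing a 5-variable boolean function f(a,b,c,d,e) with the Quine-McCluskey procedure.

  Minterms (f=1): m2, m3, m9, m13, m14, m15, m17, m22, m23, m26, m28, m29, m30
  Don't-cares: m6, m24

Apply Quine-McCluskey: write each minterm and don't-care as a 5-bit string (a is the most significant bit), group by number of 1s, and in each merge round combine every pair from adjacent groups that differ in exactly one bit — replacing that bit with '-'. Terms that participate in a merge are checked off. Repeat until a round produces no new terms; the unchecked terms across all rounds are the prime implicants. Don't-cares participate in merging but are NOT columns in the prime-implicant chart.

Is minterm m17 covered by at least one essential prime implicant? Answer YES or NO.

size-2^0 implicants → 00010(✓)  00011(✓)  00110(✓)  01001(✓)  01101(✓)  01110(✓)  01111(✓)  10001  10110(✓)  10111(✓)  11000(✓)  11010(✓)  11100(✓)  11101(✓)  11110(✓)
size-2^1 implicants → -0110(✓)  -1101  -1110(✓)  0-110(✓)  00-10  0001-  01-01  011-1  0111-  1-110(✓)  1011-  11-00(✓)  11-10(✓)  110-0(✓)  111-0(✓)  1110-
size-2^2 implicants → --110  11--0
Unchecked terms (primes): --110, -1101, 00-10, 0001-, 01-01, 011-1, 0111-, 10001, 1011-, 11--0, 1110-
Minterm coverage:
  m2 ⊆ 00-10,0001-
  m3 ⊆ 0001- [E]
  m9 ⊆ 01-01 [E]
  m13 ⊆ -1101,01-01,011-1
  m14 ⊆ --110,0111-
  m15 ⊆ 011-1,0111-
  m17 ⊆ 10001 [E]
  m22 ⊆ --110,1011-
  m23 ⊆ 1011- [E]
  m26 ⊆ 11--0 [E]
  m28 ⊆ 11--0,1110-
  m29 ⊆ -1101,1110-
  m30 ⊆ --110,11--0
E = {0001-, 01-01, 10001, 1011-, 11--0}

YES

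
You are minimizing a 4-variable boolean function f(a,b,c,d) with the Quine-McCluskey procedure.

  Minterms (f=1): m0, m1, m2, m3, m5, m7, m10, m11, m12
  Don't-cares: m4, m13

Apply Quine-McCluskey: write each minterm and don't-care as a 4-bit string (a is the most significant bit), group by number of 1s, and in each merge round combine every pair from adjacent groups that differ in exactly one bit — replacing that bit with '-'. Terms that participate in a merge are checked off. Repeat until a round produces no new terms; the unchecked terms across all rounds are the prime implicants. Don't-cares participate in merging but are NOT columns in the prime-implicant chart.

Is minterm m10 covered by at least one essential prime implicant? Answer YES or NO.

[col 0] 0000*, 0001*, 0010*, 0011*, 0100*, 0101*, 0111*, 1010*, 1011*, 1100*, 1101*
[col 1] -010*, -011*, -100*, -101*, 0-00*, 0-01*, 0-11*, 00-0*, 00-1*, 000-*, 001-*, 01-1*, 010-*, 101-*, 110-*
[col 2] -01-, -10-, 0--1, 0-0-, 00--
Prime implicants: -01-, -10-, 0--1, 0-0-, 00--
PI chart (minterm → PIs covering it):
  0 | 0-0-,00--
  1 | 0--1,0-0-,00--
  2 | -01-,00--
  3 | -01-,0--1,00--
  5 | -10-,0--1,0-0-
  7 | 0--1  (sole → essential)
  10 | -01-  (sole → essential)
  11 | -01-  (sole → essential)
  12 | -10-  (sole → essential)
Essential prime implicants: -01-, -10-, 0--1

YES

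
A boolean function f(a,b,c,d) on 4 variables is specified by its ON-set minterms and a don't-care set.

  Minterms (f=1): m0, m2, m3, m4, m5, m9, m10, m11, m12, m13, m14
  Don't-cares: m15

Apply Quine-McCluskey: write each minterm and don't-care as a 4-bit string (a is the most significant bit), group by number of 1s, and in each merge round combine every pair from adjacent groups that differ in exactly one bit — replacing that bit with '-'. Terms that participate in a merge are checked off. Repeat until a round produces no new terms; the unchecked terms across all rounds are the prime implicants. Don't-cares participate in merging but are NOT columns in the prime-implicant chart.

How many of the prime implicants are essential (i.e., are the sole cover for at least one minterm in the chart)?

3

size-2^0 implicants → 0000(✓)  0010(✓)  0011(✓)  0100(✓)  0101(✓)  1001(✓)  1010(✓)  1011(✓)  1100(✓)  1101(✓)  1110(✓)  1111(✓)
size-2^1 implicants → -010(✓)  -011(✓)  -100(✓)  -101(✓)  0-00  00-0  001-(✓)  010-(✓)  1-01(✓)  1-10(✓)  1-11(✓)  10-1(✓)  101-(✓)  11-0(✓)  11-1(✓)  110-(✓)  111-(✓)
size-2^2 implicants → -01-  -10-  1--1  1-1-  11--
Unchecked terms (primes): -01-, -10-, 0-00, 00-0, 1--1, 1-1-, 11--
Minterm coverage:
  m0 ⊆ 0-00,00-0
  m2 ⊆ -01-,00-0
  m3 ⊆ -01- [E]
  m4 ⊆ -10-,0-00
  m5 ⊆ -10- [E]
  m9 ⊆ 1--1 [E]
  m10 ⊆ -01-,1-1-
  m11 ⊆ -01-,1--1,1-1-
  m12 ⊆ -10-,11--
  m13 ⊆ -10-,1--1,11--
  m14 ⊆ 1-1-,11--
E = {-01-, -10-, 1--1}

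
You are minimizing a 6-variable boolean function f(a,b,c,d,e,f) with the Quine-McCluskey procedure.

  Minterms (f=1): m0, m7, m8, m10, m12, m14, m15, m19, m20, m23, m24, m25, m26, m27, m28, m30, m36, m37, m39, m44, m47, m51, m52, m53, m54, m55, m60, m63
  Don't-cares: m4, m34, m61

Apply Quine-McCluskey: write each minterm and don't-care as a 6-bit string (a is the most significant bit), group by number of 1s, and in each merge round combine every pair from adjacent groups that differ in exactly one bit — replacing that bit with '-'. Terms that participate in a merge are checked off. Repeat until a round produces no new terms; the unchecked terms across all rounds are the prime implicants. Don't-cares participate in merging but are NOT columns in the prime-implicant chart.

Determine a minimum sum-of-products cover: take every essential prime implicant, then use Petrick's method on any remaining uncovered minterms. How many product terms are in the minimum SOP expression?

[col 0] 000000*, 000100*, 000111*, 001000*, 001010*, 001100*, 001110*, 001111*, 010011*, 010100*, 010111*, 011000*, 011001*, 011010*, 011011*, 011100*, 011110*, 100010, 100100*, 100101*, 100111*, 101100*, 101111*, 110011*, 110100*, 110101*, 110110*, 110111*, 111100*, 111101*, 111111*
[col 1] -00100*, -00111*, -01100*, -01111*, -10011*, -10100*, -10111*, -11100*, 0-0100*, 0-0111*, 0-1000*, 0-1010*, 0-1100*, 0-1110*, 00-000*, 00-100*, 00-111*, 000-00*, 001-00*, 001-10*, 0010-0*, 0011-0*, 00111-, 01-011, 01-100*, 010-11*, 011-00*, 011-10*, 0110-0*, 0110-1*, 01100-*, 01101-*, 0111-0*, 1-0100*, 1-0101*, 1-0111*, 1-1100*, 1-1111*, 10-100*, 10-111*, 1001-1*, 10010-*, 11-100*, 11-101*, 11-111*, 110-11*, 1101-0*, 1101-1*, 11010-*, 11011-*, 1111-1*, 11110-*
[col 2] --0100*, --0111, --1100*, -0-100*, -0-111, -1-100*, -10-11, 0--100*, 0-1-00*, 0-1-10*, 0-10-0*, 0-11-0*, 00--00, 001--0*, 011--0*, 0110--, 1--100*, 1--111, 1-01-1, 1-010-, 11-1-1, 11-10-, 1101--
[col 3] ---100, 0-1--0
Prime implicants: ---100, --0111, -0-111, -10-11, 0-1--0, 00--00, 00111-, 01-011, 0110--, 1--111, 1-01-1, 1-010-, 100010, 11-1-1, 11-10-, 1101--
PI chart (minterm → PIs covering it):
  0 | 00--00  (sole → essential)
  7 | --0111,-0-111
  8 | 0-1--0,00--00
  10 | 0-1--0  (sole → essential)
  12 | ---100,0-1--0,00--00
  14 | 0-1--0,00111-
  15 | -0-111,00111-
  19 | -10-11,01-011
  20 | ---100  (sole → essential)
  23 | --0111,-10-11
  24 | 0-1--0,0110--
  25 | 0110--  (sole → essential)
  26 | 0-1--0,0110--
  27 | 01-011,0110--
  28 | ---100,0-1--0
  30 | 0-1--0  (sole → essential)
  36 | ---100,1-010-
  37 | 1-01-1,1-010-
  39 | --0111,-0-111,1--111,1-01-1
  44 | ---100  (sole → essential)
  47 | -0-111,1--111
  51 | -10-11  (sole → essential)
  52 | ---100,1-010-,11-10-,1101--
  53 | 1-01-1,1-010-,11-1-1,11-10-,1101--
  54 | 1101--  (sole → essential)
  55 | --0111,-10-11,1--111,1-01-1,11-1-1,1101--
  60 | ---100,11-10-
  63 | 1--111,11-1-1
Essential prime implicants: ---100, -10-11, 0-1--0, 00--00, 0110--, 1101--
Petrick residual → -0-111, 1--111, 1-01-1
Minimum SOP uses 9 PIs: de'f' + b'def + bc'ef + a'cf' + a'b'e'f' + a'bcd' + adef + ac'df + abc'd

9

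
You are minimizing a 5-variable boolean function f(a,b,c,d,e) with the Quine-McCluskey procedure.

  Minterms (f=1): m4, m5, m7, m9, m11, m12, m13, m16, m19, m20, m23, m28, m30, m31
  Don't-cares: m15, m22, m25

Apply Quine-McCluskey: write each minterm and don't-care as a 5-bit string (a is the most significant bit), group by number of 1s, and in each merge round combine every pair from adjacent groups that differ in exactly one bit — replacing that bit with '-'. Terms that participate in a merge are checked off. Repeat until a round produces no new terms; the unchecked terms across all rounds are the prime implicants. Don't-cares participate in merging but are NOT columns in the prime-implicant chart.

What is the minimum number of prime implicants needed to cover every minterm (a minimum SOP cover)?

[col 0] 00100*, 00101*, 00111*, 01001*, 01011*, 01100*, 01101*, 01111*, 10000*, 10011*, 10100*, 10110*, 10111*, 11001*, 11100*, 11110*, 11111*
[col 1] -0100*, -0111*, -1001, -1100*, -1111*, 0-100*, 0-101*, 0-111*, 001-1*, 0010-*, 01-01*, 01-11*, 010-1*, 011-1*, 0110-*, 1-100*, 1-110*, 1-111*, 10-00, 10-11, 101-0*, 1011-*, 111-0*, 1111-*
[col 2] --100, --111, 0-1-1, 0-10-, 01--1, 1-1-0, 1-11-
Prime implicants: --100, --111, -1001, 0-1-1, 0-10-, 01--1, 1-1-0, 1-11-, 10-00, 10-11
PI chart (minterm → PIs covering it):
  4 | --100,0-10-
  5 | 0-1-1,0-10-
  7 | --111,0-1-1
  9 | -1001,01--1
  11 | 01--1  (sole → essential)
  12 | --100,0-10-
  13 | 0-1-1,0-10-,01--1
  16 | 10-00  (sole → essential)
  19 | 10-11  (sole → essential)
  20 | --100,1-1-0,10-00
  23 | --111,1-11-,10-11
  28 | --100,1-1-0
  30 | 1-1-0,1-11-
  31 | --111,1-11-
Essential prime implicants: 01--1, 10-00, 10-11
Petrick residual → --100, 0-1-1, 1-11-
Minimum SOP uses 6 PIs: cd'e' + a'ce + a'be + acd + ab'd'e' + ab'de

6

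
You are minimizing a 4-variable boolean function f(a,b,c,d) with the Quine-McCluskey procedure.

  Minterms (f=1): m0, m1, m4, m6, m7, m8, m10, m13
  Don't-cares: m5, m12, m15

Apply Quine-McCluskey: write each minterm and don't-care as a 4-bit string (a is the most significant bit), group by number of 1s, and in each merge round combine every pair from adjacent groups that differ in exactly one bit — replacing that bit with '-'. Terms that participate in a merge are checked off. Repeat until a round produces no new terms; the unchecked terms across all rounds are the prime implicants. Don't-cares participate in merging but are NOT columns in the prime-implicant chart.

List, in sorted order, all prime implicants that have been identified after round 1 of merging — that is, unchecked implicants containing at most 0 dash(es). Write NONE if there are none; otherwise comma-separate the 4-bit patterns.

[col 0] 0000*, 0001*, 0100*, 0101*, 0110*, 0111*, 1000*, 1010*, 1100*, 1101*, 1111*
[col 1] -000*, -100*, -101*, -111*, 0-00*, 0-01*, 000-*, 01-0*, 01-1*, 010-*, 011-*, 1-00*, 10-0, 11-1*, 110-*
[col 2] --00, -1-1, -10-, 0-0-, 01--
Prime implicants: --00, -1-1, -10-, 0-0-, 01--, 10-0

NONE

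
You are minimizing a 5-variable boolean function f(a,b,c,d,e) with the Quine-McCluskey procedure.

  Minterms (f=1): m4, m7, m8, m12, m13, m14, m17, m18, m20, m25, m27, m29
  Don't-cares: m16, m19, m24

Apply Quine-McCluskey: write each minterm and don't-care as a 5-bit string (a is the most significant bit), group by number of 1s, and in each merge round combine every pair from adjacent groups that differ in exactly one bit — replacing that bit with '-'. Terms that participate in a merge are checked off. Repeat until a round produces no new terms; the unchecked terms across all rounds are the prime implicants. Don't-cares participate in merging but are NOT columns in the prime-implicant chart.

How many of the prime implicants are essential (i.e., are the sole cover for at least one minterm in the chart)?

4

Round 0: 00100✓ 00111 01000✓ 01100✓ 01101✓ 01110✓ 10000✓ 10001✓ 10010✓ 10011✓ 10100✓ 11000✓ 11001✓ 11011✓ 11101✓
Round 1: -0100 -1000 -1101 0-100 01-00 011-0 0110- 1-000✓ 1-001✓ 1-011✓ 10-00 100-0✓ 100-1✓ 1000-✓ 1001-✓ 11-01 110-1✓ 1100-✓
Round 2: 1-0-1 1-00- 100--
PIs = {-0100, -1000, -1101, 0-100, 00111, 01-00, 011-0, 0110-, 1-0-1, 1-00-, 10-00, 100--, 11-01}
Coverage chart:
  m4: -0100,0-100
  m7: 00111 ←essential
  m8: -1000,01-00
  m12: 0-100,01-00,011-0,0110-
  m13: -1101,0110-
  m14: 011-0 ←essential
  m17: 1-0-1,1-00-,100--
  m18: 100-- ←essential
  m20: -0100,10-00
  m25: 1-0-1,1-00-,11-01
  m27: 1-0-1 ←essential
  m29: -1101,11-01
Essential: 00111, 011-0, 1-0-1, 100--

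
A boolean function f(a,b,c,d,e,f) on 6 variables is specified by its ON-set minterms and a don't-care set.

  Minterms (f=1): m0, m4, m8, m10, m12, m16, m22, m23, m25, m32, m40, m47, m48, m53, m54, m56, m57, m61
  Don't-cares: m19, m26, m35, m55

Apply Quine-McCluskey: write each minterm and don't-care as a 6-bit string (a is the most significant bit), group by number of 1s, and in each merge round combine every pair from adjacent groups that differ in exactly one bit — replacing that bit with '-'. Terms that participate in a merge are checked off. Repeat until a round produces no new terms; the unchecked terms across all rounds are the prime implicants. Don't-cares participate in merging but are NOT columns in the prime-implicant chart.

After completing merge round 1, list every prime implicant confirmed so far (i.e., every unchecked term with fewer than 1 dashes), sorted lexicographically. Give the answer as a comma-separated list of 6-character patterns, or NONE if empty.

100011, 101111

size-2^0 implicants → 000000(✓)  000100(✓)  001000(✓)  001010(✓)  001100(✓)  010000(✓)  010011(✓)  010110(✓)  010111(✓)  011001(✓)  011010(✓)  100000(✓)  100011  101000(✓)  101111  110000(✓)  110101(✓)  110110(✓)  110111(✓)  111000(✓)  111001(✓)  111101(✓)
size-2^1 implicants → -00000(✓)  -01000(✓)  -10000(✓)  -10110(✓)  -10111(✓)  -11001  0-0000(✓)  0-1010  00-000(✓)  00-100(✓)  000-00(✓)  001-00(✓)  0010-0  010-11  01011-(✓)  1-0000(✓)  1-1000(✓)  10-000(✓)  11-000(✓)  11-101  1101-1  11011-(✓)  111-01  11100-
size-2^2 implicants → --0000  -0-000  -1011-  00--00  1--000
Unchecked terms (primes): --0000, -0-000, -1011-, -11001, 0-1010, 00--00, 0010-0, 010-11, 1--000, 100011, 101111, 11-101, 1101-1, 111-01, 11100-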